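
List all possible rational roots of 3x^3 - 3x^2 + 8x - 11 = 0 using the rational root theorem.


Rational root theorem: possible roots are ±p/q where:
  p divides the constant term (-11): p ∈ {1, 11}
  q divides the leading coefficient (3): q ∈ {1, 3}

All possible rational roots: -11, -11/3, -1, -1/3, 1/3, 1, 11/3, 11

-11, -11/3, -1, -1/3, 1/3, 1, 11/3, 11


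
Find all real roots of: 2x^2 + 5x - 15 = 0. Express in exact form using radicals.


Using the quadratic formula: x = (-b ± sqrt(b^2 - 4ac)) / (2a)
Here a = 2, b = 5, c = -15
Discriminant = b^2 - 4ac = 5^2 - 4(2)(-15) = 25 + 120 = 145
Since discriminant = 145 > 0, there are two real roots.
x = (-5 ± sqrt(145)) / 4
Numerically: x ≈ 1.7604 or x ≈ -4.2604

x = (-5 + sqrt(145)) / 4 or x = (-5 - sqrt(145)) / 4


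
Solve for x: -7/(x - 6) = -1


Multiply both sides by (x - 6): -7 = -1(x - 6)
Distribute: -7 = -x + 6
-x = -7 - 6 = -13
x = 13

x = 13


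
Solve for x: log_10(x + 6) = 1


Convert to exponential form: x + 6 = 10^1 = 10
x = 10 - 6 = 4
Check: log_10(4 + 6) = log_10(10) = log_10(10) = 1 ✓

x = 4


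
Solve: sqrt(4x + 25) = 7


Square both sides: 4x + 25 = 7^2 = 49
4x = 49 - 25 = 24
x = 6
Check: sqrt(4*6 + 25) = sqrt(49) = 7 ✓

x = 6


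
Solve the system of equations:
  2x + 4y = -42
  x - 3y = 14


Using Cramer's rule:
Determinant D = (2)(-3) - (1)(4) = -6 - 4 = -10
Dx = (-42)(-3) - (14)(4) = 126 - 56 = 70
Dy = (2)(14) - (1)(-42) = 28 + 42 = 70
x = Dx/D = 70/-10 = -7
y = Dy/D = 70/-10 = -7

x = -7, y = -7


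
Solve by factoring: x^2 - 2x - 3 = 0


We need two numbers that multiply to -3 and add to -2.
Those numbers are -3 and 1 (since (-3) * 1 = -3 and (-3) + 1 = -2).
So x^2 - 2x - 3 = (x - 3)(x + 1) = 0
Setting each factor to zero: x = 3 or x = -1

x = -1, x = 3


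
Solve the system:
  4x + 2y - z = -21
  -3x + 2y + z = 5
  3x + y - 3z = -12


Using Cramer's rule. Expand each determinant along the first row.
D  = 4*[2*(-3) - 1*1] - 2*[(-3)*(-3) - 1*3] + (-1)*[(-3)*1 - 2*3]
  = 4*(-7) - 2*(6) + (-1)*(-9) = -31
Dx = (-21)*[2*(-3) - 1*1] - 2*[5*(-3) - 1*(-12)] + (-1)*[5*1 - 2*(-12)]
  = (-21)*(-7) - 2*(-3) + (-1)*(29) = 124
Dy = 4*[5*(-3) - 1*(-12)] - (-21)*[(-3)*(-3) - 1*3] + (-1)*[(-3)*(-12) - 5*3]
  = 4*(-3) - (-21)*(6) + (-1)*(21) = 93
Dz = 4*[2*(-12) - 5*1] - 2*[(-3)*(-12) - 5*3] + (-21)*[(-3)*1 - 2*3]
  = 4*(-29) - 2*(21) + (-21)*(-9) = 31
x = Dx/D = 124/-31 = -4, y = Dy/D = 93/-31 = -3, z = Dz/D = 31/-31 = -1
Check eq1: (4)(-4) + (2)(-3) + (-1)(-1) = -21 = -21 ✓
Check eq2: (-3)(-4) + (2)(-3) + (1)(-1) = 5 = 5 ✓
Check eq3: (3)(-4) + (1)(-3) + (-3)(-1) = -12 = -12 ✓

x = -4, y = -3, z = -1


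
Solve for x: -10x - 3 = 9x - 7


Starting with: -10x - 3 = 9x - 7
Move all x terms to left: (-10 - 9)x = -7 + 3
Simplify: -19x = -4
Divide both sides by -19: x = 4/19

x = 4/19


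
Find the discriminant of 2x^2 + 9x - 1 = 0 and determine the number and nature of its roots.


For ax^2 + bx + c = 0, discriminant D = b^2 - 4ac
Here a = 2, b = 9, c = -1
D = (9)^2 - 4(2)(-1) = 81 + 8 = 89

D = 89 > 0 but not a perfect square
The equation has 2 distinct real irrational roots.

Discriminant = 89, 2 distinct real irrational roots


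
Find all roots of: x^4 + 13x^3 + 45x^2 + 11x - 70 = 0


Let p(x) = x^4 + 13x^3 + 45x^2 + 11x - 70. By the rational root theorem (leading coefficient 1), any rational root is an integer divisor of 70: try ±1, ±2, ... in turn.
Test x = 1: value = 0 ✓, so (x - 1) is a factor.
Synthetic division by (x - 1): bring down 1; 1(1) + 13 = 14; 14(1) + 45 = 59; 59(1) + 11 = 70; 70(1) - 70 = 0 → quotient x^3 + 14x^2 + 59x + 70, remainder 0.
Continue with the quotient x^3 + 14x^2 + 59x + 70 (candidates must divide 70; re-test x = 1 first in case it repeats).
Test x = 1: value = 144 ≠ 0.
Test x = -1: value = 24 ≠ 0.
Test x = 2: value = 252 ≠ 0.
Test x = -2: value = 0 ✓, so (x + 2) is a factor.
Synthetic division by (x + 2): bring down 1; 1(-2) + 14 = 12; 12(-2) + 59 = 35; 35(-2) + 70 = 0 → quotient x^2 + 12x + 35, remainder 0.
Solve the quadratic x^2 + 12x + 35 = 0: discriminant = 12^2 - 4(1)(35) = 144 - 140 = 4.
sqrt(4) = 2, so x = (-12 ± 2)/2: x = -5 or x = -7.
Collecting all roots found:

x = -7, x = -5, x = -2, x = 1


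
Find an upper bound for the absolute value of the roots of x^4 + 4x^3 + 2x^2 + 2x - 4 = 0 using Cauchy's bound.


Cauchy's bound: all roots r satisfy |r| <= 1 + max(|a_i/a_n|) for i = 0,...,n-1
where a_n is the leading coefficient.

Coefficients: [1, 4, 2, 2, -4]
Leading coefficient a_n = 1
Ratios |a_i/a_n|: 4, 2, 2, 4
Maximum ratio: 4
Cauchy's bound: |r| <= 1 + 4 = 5

Upper bound = 5


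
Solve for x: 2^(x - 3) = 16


Express both sides with the same base.
16 = 2^4
Since the bases match, equate exponents: x - 3 = 4
So x = 4 - (-3) = 7

x = 7


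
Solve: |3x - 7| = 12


An absolute value equation |expr| = 12 gives two cases:
Case 1: 3x - 7 = 12
  3x = 19, so x = 19/3
Case 2: 3x - 7 = -12
  3x = -5, so x = -5/3

x = -5/3, x = 19/3


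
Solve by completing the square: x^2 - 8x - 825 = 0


Start: x^2 - 8x - 825 = 0
Move constant: x^2 - 8x = 825
Half of -8 is -4, squared is 16
Add 16 to both sides: x^2 - 8x + 16 = 841
(x - 4)^2 = 841
x - 4 = ±29
x = 4 + 29 = 33 or x = 4 - 29 = -25

x = -25, x = 33


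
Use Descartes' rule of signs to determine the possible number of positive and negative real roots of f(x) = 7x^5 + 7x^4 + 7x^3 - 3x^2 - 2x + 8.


Descartes' rule of signs:

For positive roots, count sign changes in f(x) = 7x^5 + 7x^4 + 7x^3 - 3x^2 - 2x + 8:
Signs of coefficients: +, +, +, -, -, +
Number of sign changes: 2
Possible positive real roots: 2, 0

For negative roots, examine f(-x) = -7x^5 + 7x^4 - 7x^3 - 3x^2 + 2x + 8:
Signs of coefficients: -, +, -, -, +, +
Number of sign changes: 3
Possible negative real roots: 3, 1

Positive roots: 2 or 0; Negative roots: 3 or 1


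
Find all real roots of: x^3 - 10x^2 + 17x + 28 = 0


Let p(x) = x^3 - 10x^2 + 17x + 28. By the rational root theorem (leading coefficient 1), any rational root is an integer divisor of 28: try ±1, ±2, ... in turn.
Test x = 1: value = 36 ≠ 0.
Test x = -1: value = 0 ✓, so (x + 1) is a factor.
Synthetic division by (x + 1): bring down 1; 1(-1) - 10 = -11; (-11)(-1) + 17 = 28; 28(-1) + 28 = 0 → quotient x^2 - 11x + 28, remainder 0.
Solve the quadratic x^2 - 11x + 28 = 0: discriminant = (-11)^2 - 4(1)(28) = 121 - 112 = 9.
sqrt(9) = 3, so x = (11 ± 3)/2: x = 7 or x = 4.

x = -1, x = 4, x = 7


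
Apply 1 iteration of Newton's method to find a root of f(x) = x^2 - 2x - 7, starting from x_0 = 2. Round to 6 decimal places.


Newton's method: x_(n+1) = x_n - f(x_n)/f'(x_n)
f(x) = x^2 - 2x - 7
f'(x) = 2x - 2

Iteration 1:
  f(2.000000) = -7.000000
  f'(2.000000) = 2.000000
  x_1 = 2.000000 - (-7.000000)/(2.000000) = 5.500000

x_1 = 5.500000


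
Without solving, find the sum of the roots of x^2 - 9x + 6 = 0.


By Vieta's formulas for ax^2 + bx + c = 0:
  Sum of roots = -b/a
  Product of roots = c/a

Here a = 1, b = -9, c = 6
Sum = -(-9)/1 = 9
Product = 6/1 = 6

Sum = 9


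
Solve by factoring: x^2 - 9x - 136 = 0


We need two numbers that multiply to -136 and add to -9.
Those numbers are 8 and -17 (since 8 * (-17) = -136 and 8 + (-17) = -9).
So x^2 - 9x - 136 = (x + 8)(x - 17) = 0
Setting each factor to zero: x = -8 or x = 17

x = -8, x = 17


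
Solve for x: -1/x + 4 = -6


Subtract 4 from both sides: -1/x = -10
Multiply both sides by x: -1 = -10 * x
Divide by -10: x = 1/10

x = 1/10


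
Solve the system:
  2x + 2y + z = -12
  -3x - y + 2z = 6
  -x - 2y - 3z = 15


Using Cramer's rule. Expand each determinant along the first row.
D  = 2*[(-1)*(-3) - 2*(-2)] - 2*[(-3)*(-3) - 2*(-1)] + 1*[(-3)*(-2) - (-1)*(-1)]
  = 2*(7) - 2*(11) + 1*(5) = -3
Dx = (-12)*[(-1)*(-3) - 2*(-2)] - 2*[6*(-3) - 2*15] + 1*[6*(-2) - (-1)*15]
  = (-12)*(7) - 2*(-48) + 1*(3) = 15
Dy = 2*[6*(-3) - 2*15] - (-12)*[(-3)*(-3) - 2*(-1)] + 1*[(-3)*15 - 6*(-1)]
  = 2*(-48) - (-12)*(11) + 1*(-39) = -3
Dz = 2*[(-1)*15 - 6*(-2)] - 2*[(-3)*15 - 6*(-1)] + (-12)*[(-3)*(-2) - (-1)*(-1)]
  = 2*(-3) - 2*(-39) + (-12)*(5) = 12
x = Dx/D = 15/-3 = -5, y = Dy/D = -3/-3 = 1, z = Dz/D = 12/-3 = -4
Check eq1: (2)(-5) + (2)(1) + (1)(-4) = -12 = -12 ✓
Check eq2: (-3)(-5) + (-1)(1) + (2)(-4) = 6 = 6 ✓
Check eq3: (-1)(-5) + (-2)(1) + (-3)(-4) = 15 = 15 ✓

x = -5, y = 1, z = -4


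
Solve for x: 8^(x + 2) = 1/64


Express both sides with the same base.
1/64 = 8^(-2)
Since the bases match, equate exponents: x + 2 = -2
So x = -2 - (2) = -4

x = -4


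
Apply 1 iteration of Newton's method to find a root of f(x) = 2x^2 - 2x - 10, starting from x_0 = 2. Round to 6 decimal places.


Newton's method: x_(n+1) = x_n - f(x_n)/f'(x_n)
f(x) = 2x^2 - 2x - 10
f'(x) = 4x - 2

Iteration 1:
  f(2.000000) = -6.000000
  f'(2.000000) = 6.000000
  x_1 = 2.000000 - (-6.000000)/(6.000000) = 3.000000

x_1 = 3.000000


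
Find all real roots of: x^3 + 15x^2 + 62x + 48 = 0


Let p(x) = x^3 + 15x^2 + 62x + 48. By the rational root theorem (leading coefficient 1), any rational root is an integer divisor of 48: try ±1, ±2, ... in turn.
Test x = 1: value = 126 ≠ 0.
Test x = -1: value = 0 ✓, so (x + 1) is a factor.
Synthetic division by (x + 1): bring down 1; 1(-1) + 15 = 14; 14(-1) + 62 = 48; 48(-1) + 48 = 0 → quotient x^2 + 14x + 48, remainder 0.
Solve the quadratic x^2 + 14x + 48 = 0: discriminant = 14^2 - 4(1)(48) = 196 - 192 = 4.
sqrt(4) = 2, so x = (-14 ± 2)/2: x = -6 or x = -8.

x = -8, x = -6, x = -1


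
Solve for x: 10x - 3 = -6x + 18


Starting with: 10x - 3 = -6x + 18
Move all x terms to left: (10 + 6)x = 18 + 3
Simplify: 16x = 21
Divide both sides by 16: x = 21/16

x = 21/16


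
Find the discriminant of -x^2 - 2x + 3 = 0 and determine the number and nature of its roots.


For ax^2 + bx + c = 0, discriminant D = b^2 - 4ac
Here a = -1, b = -2, c = 3
D = (-2)^2 - 4(-1)(3) = 4 + 12 = 16

D = 16 > 0 and is a perfect square (sqrt = 4)
The equation has 2 distinct real rational roots.

Discriminant = 16, 2 distinct real rational roots


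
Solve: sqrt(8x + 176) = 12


Square both sides: 8x + 176 = 12^2 = 144
8x = 144 - 176 = -32
x = -4
Check: sqrt(8*(-4) + 176) = sqrt(144) = 12 ✓

x = -4


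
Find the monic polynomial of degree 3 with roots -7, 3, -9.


A monic polynomial with roots -7, 3, -9 is:
p(x) = (x + 7)(x - 3)(x + 9)
After multiplying by (x + 7): x + 7
After multiplying by (x - 3): x^2 + 4x - 21
After multiplying by (x + 9): x^3 + 13x^2 + 15x - 189

x^3 + 13x^2 + 15x - 189


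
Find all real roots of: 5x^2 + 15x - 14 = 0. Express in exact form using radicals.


Using the quadratic formula: x = (-b ± sqrt(b^2 - 4ac)) / (2a)
Here a = 5, b = 15, c = -14
Discriminant = b^2 - 4ac = 15^2 - 4(5)(-14) = 225 + 280 = 505
Since discriminant = 505 > 0, there are two real roots.
x = (-15 ± sqrt(505)) / 10
Numerically: x ≈ 0.7472 or x ≈ -3.7472

x = (-15 + sqrt(505)) / 10 or x = (-15 - sqrt(505)) / 10


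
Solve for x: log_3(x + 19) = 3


Convert to exponential form: x + 19 = 3^3 = 27
x = 27 - 19 = 8
Check: log_3(8 + 19) = log_3(27) = log_3(27) = 3 ✓

x = 8


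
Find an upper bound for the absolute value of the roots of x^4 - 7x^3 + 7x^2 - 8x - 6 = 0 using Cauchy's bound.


Cauchy's bound: all roots r satisfy |r| <= 1 + max(|a_i/a_n|) for i = 0,...,n-1
where a_n is the leading coefficient.

Coefficients: [1, -7, 7, -8, -6]
Leading coefficient a_n = 1
Ratios |a_i/a_n|: 7, 7, 8, 6
Maximum ratio: 8
Cauchy's bound: |r| <= 1 + 8 = 9

Upper bound = 9


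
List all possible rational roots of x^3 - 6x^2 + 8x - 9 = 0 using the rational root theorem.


Rational root theorem: possible roots are ±p/q where:
  p divides the constant term (-9): p ∈ {1, 3, 9}
  q divides the leading coefficient (1): q ∈ {1}

All possible rational roots: -9, -3, -1, 1, 3, 9

-9, -3, -1, 1, 3, 9


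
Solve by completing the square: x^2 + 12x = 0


Start: x^2 + 12x + 0 = 0
Move constant: x^2 + 12x = 0
Half of 12 is 6, squared is 36
Add 36 to both sides: x^2 + 12x + 36 = 36
(x + 6)^2 = 36
x + 6 = ±6
x = -6 + 6 = 0 or x = -6 - 6 = -12

x = -12, x = 0


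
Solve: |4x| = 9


An absolute value equation |expr| = 9 gives two cases:
Case 1: 4x = 9
  4x = 9, so x = 9/4
Case 2: 4x = -9
  4x = -9, so x = -9/4

x = -9/4, x = 9/4


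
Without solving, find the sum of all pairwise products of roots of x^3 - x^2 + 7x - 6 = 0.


By Vieta's formulas for x^3 + bx^2 + cx + d = 0:
  r1 + r2 + r3 = -b/a = 1
  r1*r2 + r1*r3 + r2*r3 = c/a = 7
  r1*r2*r3 = -d/a = 6


Sum of pairwise products = 7


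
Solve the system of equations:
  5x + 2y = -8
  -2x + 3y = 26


Using Cramer's rule:
Determinant D = (5)(3) - (-2)(2) = 15 + 4 = 19
Dx = (-8)(3) - (26)(2) = -24 - 52 = -76
Dy = (5)(26) - (-2)(-8) = 130 - 16 = 114
x = Dx/D = -76/19 = -4
y = Dy/D = 114/19 = 6

x = -4, y = 6


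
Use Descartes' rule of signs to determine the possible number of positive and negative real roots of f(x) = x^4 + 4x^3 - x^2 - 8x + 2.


Descartes' rule of signs:

For positive roots, count sign changes in f(x) = x^4 + 4x^3 - x^2 - 8x + 2:
Signs of coefficients: +, +, -, -, +
Number of sign changes: 2
Possible positive real roots: 2, 0

For negative roots, examine f(-x) = x^4 - 4x^3 - x^2 + 8x + 2:
Signs of coefficients: +, -, -, +, +
Number of sign changes: 2
Possible negative real roots: 2, 0

Positive roots: 2 or 0; Negative roots: 2 or 0


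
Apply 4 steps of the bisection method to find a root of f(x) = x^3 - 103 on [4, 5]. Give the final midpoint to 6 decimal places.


f(x) = x^3 - 103
f(4) = -39 < 0
f(5) = 22 > 0

Step 1: midpoint = (4.000000 + 5.000000)/2 = 4.500000
  f(4.500000) = -11.875000
  f(mid) < 0, so root is in [4.500000, 5.000000]

Step 2: midpoint = (4.500000 + 5.000000)/2 = 4.750000
  f(4.750000) = 4.171875
  f(mid) > 0, so root is in [4.500000, 4.750000]

Step 3: midpoint = (4.500000 + 4.750000)/2 = 4.625000
  f(4.625000) = -4.068359
  f(mid) < 0, so root is in [4.625000, 4.750000]

Step 4: midpoint = (4.625000 + 4.750000)/2 = 4.687500
  f(4.687500) = -0.003174
  f(mid) < 0, so root is in [4.687500, 4.750000]

midpoint = 4.687500


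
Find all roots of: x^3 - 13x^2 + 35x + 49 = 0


Let p(x) = x^3 - 13x^2 + 35x + 49. By the rational root theorem (leading coefficient 1), any rational root is an integer divisor of 49: try ±1, ±2, ... in turn.
Test x = 1: value = 72 ≠ 0.
Test x = -1: value = 0 ✓, so (x + 1) is a factor.
Synthetic division by (x + 1): bring down 1; 1(-1) - 13 = -14; (-14)(-1) + 35 = 49; 49(-1) + 49 = 0 → quotient x^2 - 14x + 49, remainder 0.
Solve the quadratic x^2 - 14x + 49 = 0: discriminant = (-14)^2 - 4(1)(49) = 196 - 196 = 0.
Discriminant = 0, so a double root: x = 14/2 = 7.
Collecting all roots found:

x = -1, x = 7 (multiplicity 2)


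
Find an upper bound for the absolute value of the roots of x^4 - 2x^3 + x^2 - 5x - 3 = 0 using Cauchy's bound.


Cauchy's bound: all roots r satisfy |r| <= 1 + max(|a_i/a_n|) for i = 0,...,n-1
where a_n is the leading coefficient.

Coefficients: [1, -2, 1, -5, -3]
Leading coefficient a_n = 1
Ratios |a_i/a_n|: 2, 1, 5, 3
Maximum ratio: 5
Cauchy's bound: |r| <= 1 + 5 = 6

Upper bound = 6


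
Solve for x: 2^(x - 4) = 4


Express both sides with the same base.
4 = 2^2
Since the bases match, equate exponents: x - 4 = 2
So x = 2 - (-4) = 6

x = 6


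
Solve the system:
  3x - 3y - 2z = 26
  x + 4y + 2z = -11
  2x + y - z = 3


Using Cramer's rule. Expand each determinant along the first row.
D  = 3*[4*(-1) - 2*1] - (-3)*[1*(-1) - 2*2] + (-2)*[1*1 - 4*2]
  = 3*(-6) - (-3)*(-5) + (-2)*(-7) = -19
Dx = 26*[4*(-1) - 2*1] - (-3)*[(-11)*(-1) - 2*3] + (-2)*[(-11)*1 - 4*3]
  = 26*(-6) - (-3)*(5) + (-2)*(-23) = -95
Dy = 3*[(-11)*(-1) - 2*3] - 26*[1*(-1) - 2*2] + (-2)*[1*3 - (-11)*2]
  = 3*(5) - 26*(-5) + (-2)*(25) = 95
Dz = 3*[4*3 - (-11)*1] - (-3)*[1*3 - (-11)*2] + 26*[1*1 - 4*2]
  = 3*(23) - (-3)*(25) + 26*(-7) = -38
x = Dx/D = -95/-19 = 5, y = Dy/D = 95/-19 = -5, z = Dz/D = -38/-19 = 2
Check eq1: (3)(5) + (-3)(-5) + (-2)(2) = 26 = 26 ✓
Check eq2: (1)(5) + (4)(-5) + (2)(2) = -11 = -11 ✓
Check eq3: (2)(5) + (1)(-5) + (-1)(2) = 3 = 3 ✓

x = 5, y = -5, z = 2


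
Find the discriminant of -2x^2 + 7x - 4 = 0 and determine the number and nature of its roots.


For ax^2 + bx + c = 0, discriminant D = b^2 - 4ac
Here a = -2, b = 7, c = -4
D = (7)^2 - 4(-2)(-4) = 49 - 32 = 17

D = 17 > 0 but not a perfect square
The equation has 2 distinct real irrational roots.

Discriminant = 17, 2 distinct real irrational roots


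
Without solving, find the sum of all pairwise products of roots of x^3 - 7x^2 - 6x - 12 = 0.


By Vieta's formulas for x^3 + bx^2 + cx + d = 0:
  r1 + r2 + r3 = -b/a = 7
  r1*r2 + r1*r3 + r2*r3 = c/a = -6
  r1*r2*r3 = -d/a = 12


Sum of pairwise products = -6


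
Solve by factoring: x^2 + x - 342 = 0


We need two numbers that multiply to -342 and add to 1.
Those numbers are 19 and -18 (since 19 * (-18) = -342 and 19 + (-18) = 1).
So x^2 + x - 342 = (x + 19)(x - 18) = 0
Setting each factor to zero: x = -19 or x = 18

x = -19, x = 18


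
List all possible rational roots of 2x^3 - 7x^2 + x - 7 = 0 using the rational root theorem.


Rational root theorem: possible roots are ±p/q where:
  p divides the constant term (-7): p ∈ {1, 7}
  q divides the leading coefficient (2): q ∈ {1, 2}

All possible rational roots: -7, -7/2, -1, -1/2, 1/2, 1, 7/2, 7

-7, -7/2, -1, -1/2, 1/2, 1, 7/2, 7


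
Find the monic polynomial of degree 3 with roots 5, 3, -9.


A monic polynomial with roots 5, 3, -9 is:
p(x) = (x - 5)(x - 3)(x + 9)
After multiplying by (x - 5): x - 5
After multiplying by (x - 3): x^2 - 8x + 15
After multiplying by (x + 9): x^3 + x^2 - 57x + 135

x^3 + x^2 - 57x + 135


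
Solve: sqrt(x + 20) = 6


Square both sides: x + 20 = 6^2 = 36
x = 36 - 20 = 16
x = 16
Check: sqrt(1*16 + 20) = sqrt(36) = 6 ✓

x = 16


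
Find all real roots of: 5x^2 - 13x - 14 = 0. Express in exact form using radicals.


Using the quadratic formula: x = (-b ± sqrt(b^2 - 4ac)) / (2a)
Here a = 5, b = -13, c = -14
Discriminant = b^2 - 4ac = (-13)^2 - 4(5)(-14) = 169 + 280 = 449
Since discriminant = 449 > 0, there are two real roots.
x = (13 ± sqrt(449)) / 10
Numerically: x ≈ 3.4190 or x ≈ -0.8190

x = (13 + sqrt(449)) / 10 or x = (13 - sqrt(449)) / 10


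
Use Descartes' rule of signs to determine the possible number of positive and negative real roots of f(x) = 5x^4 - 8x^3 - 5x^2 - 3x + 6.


Descartes' rule of signs:

For positive roots, count sign changes in f(x) = 5x^4 - 8x^3 - 5x^2 - 3x + 6:
Signs of coefficients: +, -, -, -, +
Number of sign changes: 2
Possible positive real roots: 2, 0

For negative roots, examine f(-x) = 5x^4 + 8x^3 - 5x^2 + 3x + 6:
Signs of coefficients: +, +, -, +, +
Number of sign changes: 2
Possible negative real roots: 2, 0

Positive roots: 2 or 0; Negative roots: 2 or 0


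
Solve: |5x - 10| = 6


An absolute value equation |expr| = 6 gives two cases:
Case 1: 5x - 10 = 6
  5x = 16, so x = 16/5
Case 2: 5x - 10 = -6
  5x = 4, so x = 4/5

x = 4/5, x = 16/5


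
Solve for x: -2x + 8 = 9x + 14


Starting with: -2x + 8 = 9x + 14
Move all x terms to left: (-2 - 9)x = 14 - 8
Simplify: -11x = 6
Divide both sides by -11: x = -6/11

x = -6/11


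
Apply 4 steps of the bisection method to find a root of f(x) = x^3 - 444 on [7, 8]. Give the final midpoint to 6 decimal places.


f(x) = x^3 - 444
f(7) = -101 < 0
f(8) = 68 > 0

Step 1: midpoint = (7.000000 + 8.000000)/2 = 7.500000
  f(7.500000) = -22.125000
  f(mid) < 0, so root is in [7.500000, 8.000000]

Step 2: midpoint = (7.500000 + 8.000000)/2 = 7.750000
  f(7.750000) = 21.484375
  f(mid) > 0, so root is in [7.500000, 7.750000]

Step 3: midpoint = (7.500000 + 7.750000)/2 = 7.625000
  f(7.625000) = -0.677734
  f(mid) < 0, so root is in [7.625000, 7.750000]

Step 4: midpoint = (7.625000 + 7.750000)/2 = 7.687500
  f(7.687500) = 10.313232
  f(mid) > 0, so root is in [7.625000, 7.687500]

midpoint = 7.687500


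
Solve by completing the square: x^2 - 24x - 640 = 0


Start: x^2 - 24x - 640 = 0
Move constant: x^2 - 24x = 640
Half of -24 is -12, squared is 144
Add 144 to both sides: x^2 - 24x + 144 = 784
(x - 12)^2 = 784
x - 12 = ±28
x = 12 + 28 = 40 or x = 12 - 28 = -16

x = -16, x = 40


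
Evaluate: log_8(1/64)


We need the exponent such that 8^? = 1/64
8^(-2) = 1/8^2 = 1/64
Therefore log_8(1/64) = -2

-2


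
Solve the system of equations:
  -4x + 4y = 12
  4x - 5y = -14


Using Cramer's rule:
Determinant D = (-4)(-5) - (4)(4) = 20 - 16 = 4
Dx = (12)(-5) - (-14)(4) = -60 + 56 = -4
Dy = (-4)(-14) - (4)(12) = 56 - 48 = 8
x = Dx/D = -4/4 = -1
y = Dy/D = 8/4 = 2

x = -1, y = 2


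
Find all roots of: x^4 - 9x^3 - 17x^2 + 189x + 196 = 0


Let p(x) = x^4 - 9x^3 - 17x^2 + 189x + 196. By the rational root theorem (leading coefficient 1), any rational root is an integer divisor of 196: try ±1, ±2, ... in turn.
Test x = 1: value = 360 ≠ 0.
Test x = -1: value = 0 ✓, so (x + 1) is a factor.
Synthetic division by (x + 1): bring down 1; 1(-1) - 9 = -10; (-10)(-1) - 17 = -7; (-7)(-1) + 189 = 196; 196(-1) + 196 = 0 → quotient x^3 - 10x^2 - 7x + 196, remainder 0.
Continue with the quotient x^3 - 10x^2 - 7x + 196 (candidates must divide 196; re-test x = -1 first in case it repeats).
Test x = -1: value = 192 ≠ 0.
Test x = 2: value = 150 ≠ 0.
Test x = -2: value = 162 ≠ 0.
Test x = 4: value = 72 ≠ 0.
Test x = -4: value = 0 ✓, so (x + 4) is a factor.
Synthetic division by (x + 4): bring down 1; 1(-4) - 10 = -14; (-14)(-4) - 7 = 49; 49(-4) + 196 = 0 → quotient x^2 - 14x + 49, remainder 0.
Solve the quadratic x^2 - 14x + 49 = 0: discriminant = (-14)^2 - 4(1)(49) = 196 - 196 = 0.
Discriminant = 0, so a double root: x = 14/2 = 7.
Collecting all roots found:

x = -4, x = -1, x = 7 (multiplicity 2)


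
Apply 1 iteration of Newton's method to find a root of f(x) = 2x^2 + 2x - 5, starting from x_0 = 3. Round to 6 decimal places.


Newton's method: x_(n+1) = x_n - f(x_n)/f'(x_n)
f(x) = 2x^2 + 2x - 5
f'(x) = 4x + 2

Iteration 1:
  f(3.000000) = 19.000000
  f'(3.000000) = 14.000000
  x_1 = 3.000000 - (19.000000)/(14.000000) = 1.642857

x_1 = 1.642857


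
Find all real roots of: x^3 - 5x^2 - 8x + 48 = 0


Let p(x) = x^3 - 5x^2 - 8x + 48. By the rational root theorem (leading coefficient 1), any rational root is an integer divisor of 48: try ±1, ±2, ... in turn.
Test x = 1: value = 36 ≠ 0.
Test x = -1: value = 50 ≠ 0.
Test x = 2: value = 20 ≠ 0.
Test x = -2: value = 36 ≠ 0.
Test x = 3: value = 6 ≠ 0.
Test x = -3: value = 0 ✓, so (x + 3) is a factor.
Synthetic division by (x + 3): bring down 1; 1(-3) - 5 = -8; (-8)(-3) - 8 = 16; 16(-3) + 48 = 0 → quotient x^2 - 8x + 16, remainder 0.
Solve the quadratic x^2 - 8x + 16 = 0: discriminant = (-8)^2 - 4(1)(16) = 64 - 64 = 0.
Discriminant = 0, so a double root: x = 8/2 = 4.

x = -3, x = 4 (multiplicity 2)


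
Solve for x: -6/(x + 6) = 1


Multiply both sides by (x + 6): -6 = 1(x + 6)
Distribute: -6 = x + 6
x = -6 - 6 = -12
x = -12

x = -12


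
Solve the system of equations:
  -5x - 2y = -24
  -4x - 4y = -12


Using Cramer's rule:
Determinant D = (-5)(-4) - (-4)(-2) = 20 - 8 = 12
Dx = (-24)(-4) - (-12)(-2) = 96 - 24 = 72
Dy = (-5)(-12) - (-4)(-24) = 60 - 96 = -36
x = Dx/D = 72/12 = 6
y = Dy/D = -36/12 = -3

x = 6, y = -3


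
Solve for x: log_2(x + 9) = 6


Convert to exponential form: x + 9 = 2^6 = 64
x = 64 - 9 = 55
Check: log_2(55 + 9) = log_2(64) = log_2(64) = 6 ✓

x = 55


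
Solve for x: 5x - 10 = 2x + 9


Starting with: 5x - 10 = 2x + 9
Move all x terms to left: (5 - 2)x = 9 + 10
Simplify: 3x = 19
Divide both sides by 3: x = 19/3

x = 19/3


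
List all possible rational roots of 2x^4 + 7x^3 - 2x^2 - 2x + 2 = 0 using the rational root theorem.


Rational root theorem: possible roots are ±p/q where:
  p divides the constant term (2): p ∈ {1, 2}
  q divides the leading coefficient (2): q ∈ {1, 2}

All possible rational roots: -2, -1, -1/2, 1/2, 1, 2

-2, -1, -1/2, 1/2, 1, 2


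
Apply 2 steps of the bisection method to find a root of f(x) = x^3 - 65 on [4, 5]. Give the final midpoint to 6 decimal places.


f(x) = x^3 - 65
f(4) = -1 < 0
f(5) = 60 > 0

Step 1: midpoint = (4.000000 + 5.000000)/2 = 4.500000
  f(4.500000) = 26.125000
  f(mid) > 0, so root is in [4.000000, 4.500000]

Step 2: midpoint = (4.000000 + 4.500000)/2 = 4.250000
  f(4.250000) = 11.765625
  f(mid) > 0, so root is in [4.000000, 4.250000]

midpoint = 4.250000


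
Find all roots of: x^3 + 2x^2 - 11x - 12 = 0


Let p(x) = x^3 + 2x^2 - 11x - 12. By the rational root theorem (leading coefficient 1), any rational root is an integer divisor of 12: try ±1, ±2, ... in turn.
Test x = 1: value = -20 ≠ 0.
Test x = -1: value = 0 ✓, so (x + 1) is a factor.
Synthetic division by (x + 1): bring down 1; 1(-1) + 2 = 1; 1(-1) - 11 = -12; (-12)(-1) - 12 = 0 → quotient x^2 + x - 12, remainder 0.
Solve the quadratic x^2 + x - 12 = 0: discriminant = 1^2 - 4(1)(-12) = 1 + 48 = 49.
sqrt(49) = 7, so x = (-1 ± 7)/2: x = 3 or x = -4.
Collecting all roots found:

x = -4, x = -1, x = 3


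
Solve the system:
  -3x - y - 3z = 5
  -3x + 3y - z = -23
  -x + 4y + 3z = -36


Using Cramer's rule. Expand each determinant along the first row.
D  = (-3)*[3*3 - (-1)*4] - (-1)*[(-3)*3 - (-1)*(-1)] + (-3)*[(-3)*4 - 3*(-1)]
  = (-3)*(13) - (-1)*(-10) + (-3)*(-9) = -22
Dx = 5*[3*3 - (-1)*4] - (-1)*[(-23)*3 - (-1)*(-36)] + (-3)*[(-23)*4 - 3*(-36)]
  = 5*(13) - (-1)*(-105) + (-3)*(16) = -88
Dy = (-3)*[(-23)*3 - (-1)*(-36)] - 5*[(-3)*3 - (-1)*(-1)] + (-3)*[(-3)*(-36) - (-23)*(-1)]
  = (-3)*(-105) - 5*(-10) + (-3)*(85) = 110
Dz = (-3)*[3*(-36) - (-23)*4] - (-1)*[(-3)*(-36) - (-23)*(-1)] + 5*[(-3)*4 - 3*(-1)]
  = (-3)*(-16) - (-1)*(85) + 5*(-9) = 88
x = Dx/D = -88/-22 = 4, y = Dy/D = 110/-22 = -5, z = Dz/D = 88/-22 = -4
Check eq1: (-3)(4) + (-1)(-5) + (-3)(-4) = 5 = 5 ✓
Check eq2: (-3)(4) + (3)(-5) + (-1)(-4) = -23 = -23 ✓
Check eq3: (-1)(4) + (4)(-5) + (3)(-4) = -36 = -36 ✓

x = 4, y = -5, z = -4


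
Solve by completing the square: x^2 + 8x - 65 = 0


Start: x^2 + 8x - 65 = 0
Move constant: x^2 + 8x = 65
Half of 8 is 4, squared is 16
Add 16 to both sides: x^2 + 8x + 16 = 81
(x + 4)^2 = 81
x + 4 = ±9
x = -4 + 9 = 5 or x = -4 - 9 = -13

x = -13, x = 5


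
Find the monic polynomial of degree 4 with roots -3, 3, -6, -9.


A monic polynomial with roots -3, 3, -6, -9 is:
p(x) = (x + 3)(x - 3)(x + 6)(x + 9)
After multiplying by (x + 3): x + 3
After multiplying by (x - 3): x^2 - 9
After multiplying by (x + 6): x^3 + 6x^2 - 9x - 54
After multiplying by (x + 9): x^4 + 15x^3 + 45x^2 - 135x - 486

x^4 + 15x^3 + 45x^2 - 135x - 486


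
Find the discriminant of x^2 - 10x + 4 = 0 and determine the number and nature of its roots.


For ax^2 + bx + c = 0, discriminant D = b^2 - 4ac
Here a = 1, b = -10, c = 4
D = (-10)^2 - 4(1)(4) = 100 - 16 = 84

D = 84 > 0 but not a perfect square
The equation has 2 distinct real irrational roots.

Discriminant = 84, 2 distinct real irrational roots


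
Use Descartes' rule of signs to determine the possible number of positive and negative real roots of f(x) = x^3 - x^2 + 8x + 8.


Descartes' rule of signs:

For positive roots, count sign changes in f(x) = x^3 - x^2 + 8x + 8:
Signs of coefficients: +, -, +, +
Number of sign changes: 2
Possible positive real roots: 2, 0

For negative roots, examine f(-x) = -x^3 - x^2 - 8x + 8:
Signs of coefficients: -, -, -, +
Number of sign changes: 1
Possible negative real roots: 1

Positive roots: 2 or 0; Negative roots: 1


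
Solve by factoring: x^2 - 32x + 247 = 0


We need two numbers that multiply to 247 and add to -32.
Those numbers are -19 and -13 (since (-19) * (-13) = 247 and (-19) + (-13) = -32).
So x^2 - 32x + 247 = (x - 19)(x - 13) = 0
Setting each factor to zero: x = 19 or x = 13

x = 13, x = 19


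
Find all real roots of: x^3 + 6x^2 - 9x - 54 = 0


Let p(x) = x^3 + 6x^2 - 9x - 54. By the rational root theorem (leading coefficient 1), any rational root is an integer divisor of 54: try ±1, ±2, ... in turn.
Test x = 1: value = -56 ≠ 0.
Test x = -1: value = -40 ≠ 0.
Test x = 2: value = -40 ≠ 0.
Test x = -2: value = -20 ≠ 0.
Test x = 3: value = 0 ✓, so (x - 3) is a factor.
Synthetic division by (x - 3): bring down 1; 1(3) + 6 = 9; 9(3) - 9 = 18; 18(3) - 54 = 0 → quotient x^2 + 9x + 18, remainder 0.
Solve the quadratic x^2 + 9x + 18 = 0: discriminant = 9^2 - 4(1)(18) = 81 - 72 = 9.
sqrt(9) = 3, so x = (-9 ± 3)/2: x = -3 or x = -6.

x = -6, x = -3, x = 3


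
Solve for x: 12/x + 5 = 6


Subtract 5 from both sides: 12/x = 1
Multiply both sides by x: 12 = 1 * x
Divide by 1: x = 12

x = 12


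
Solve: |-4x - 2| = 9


An absolute value equation |expr| = 9 gives two cases:
Case 1: -4x - 2 = 9
  -4x = 11, so x = -11/4
Case 2: -4x - 2 = -9
  -4x = -7, so x = 7/4

x = -11/4, x = 7/4


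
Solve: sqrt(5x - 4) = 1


Square both sides: 5x - 4 = 1^2 = 1
5x = 1 + 4 = 5
x = 1
Check: sqrt(5*1 - 4) = sqrt(1) = 1 ✓

x = 1


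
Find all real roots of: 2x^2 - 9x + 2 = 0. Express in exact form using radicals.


Using the quadratic formula: x = (-b ± sqrt(b^2 - 4ac)) / (2a)
Here a = 2, b = -9, c = 2
Discriminant = b^2 - 4ac = (-9)^2 - 4(2)(2) = 81 - 16 = 65
Since discriminant = 65 > 0, there are two real roots.
x = (9 ± sqrt(65)) / 4
Numerically: x ≈ 4.2656 or x ≈ 0.2344

x = (9 + sqrt(65)) / 4 or x = (9 - sqrt(65)) / 4


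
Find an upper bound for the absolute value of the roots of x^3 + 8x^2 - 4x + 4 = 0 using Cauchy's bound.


Cauchy's bound: all roots r satisfy |r| <= 1 + max(|a_i/a_n|) for i = 0,...,n-1
where a_n is the leading coefficient.

Coefficients: [1, 8, -4, 4]
Leading coefficient a_n = 1
Ratios |a_i/a_n|: 8, 4, 4
Maximum ratio: 8
Cauchy's bound: |r| <= 1 + 8 = 9

Upper bound = 9


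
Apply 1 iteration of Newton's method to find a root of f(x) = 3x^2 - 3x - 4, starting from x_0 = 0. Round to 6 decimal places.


Newton's method: x_(n+1) = x_n - f(x_n)/f'(x_n)
f(x) = 3x^2 - 3x - 4
f'(x) = 6x - 3

Iteration 1:
  f(0.000000) = -4.000000
  f'(0.000000) = -3.000000
  x_1 = 0.000000 - (-4.000000)/(-3.000000) = -1.333333

x_1 = -1.333333


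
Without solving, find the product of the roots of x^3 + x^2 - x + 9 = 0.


By Vieta's formulas for x^3 + bx^2 + cx + d = 0:
  r1 + r2 + r3 = -b/a = -1
  r1*r2 + r1*r3 + r2*r3 = c/a = -1
  r1*r2*r3 = -d/a = -9


Product = -9


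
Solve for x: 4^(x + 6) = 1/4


Express both sides with the same base.
1/4 = 4^(-1)
Since the bases match, equate exponents: x + 6 = -1
So x = -1 - (6) = -7

x = -7


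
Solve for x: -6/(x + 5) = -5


Multiply both sides by (x + 5): -6 = -5(x + 5)
Distribute: -6 = -5x - 25
-5x = -6 + 25 = 19
x = -19/5

x = -19/5


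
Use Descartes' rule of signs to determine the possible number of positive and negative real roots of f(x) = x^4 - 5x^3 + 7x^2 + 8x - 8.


Descartes' rule of signs:

For positive roots, count sign changes in f(x) = x^4 - 5x^3 + 7x^2 + 8x - 8:
Signs of coefficients: +, -, +, +, -
Number of sign changes: 3
Possible positive real roots: 3, 1

For negative roots, examine f(-x) = x^4 + 5x^3 + 7x^2 - 8x - 8:
Signs of coefficients: +, +, +, -, -
Number of sign changes: 1
Possible negative real roots: 1

Positive roots: 3 or 1; Negative roots: 1


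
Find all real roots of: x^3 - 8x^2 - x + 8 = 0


Let p(x) = x^3 - 8x^2 - x + 8. By the rational root theorem (leading coefficient 1), any rational root is an integer divisor of 8: try ±1, ±2, ... in turn.
Test x = 1: value = 0 ✓, so (x - 1) is a factor.
Synthetic division by (x - 1): bring down 1; 1(1) - 8 = -7; (-7)(1) - 1 = -8; (-8)(1) + 8 = 0 → quotient x^2 - 7x - 8, remainder 0.
Solve the quadratic x^2 - 7x - 8 = 0: discriminant = (-7)^2 - 4(1)(-8) = 49 + 32 = 81.
sqrt(81) = 9, so x = (7 ± 9)/2: x = 8 or x = -1.

x = -1, x = 1, x = 8


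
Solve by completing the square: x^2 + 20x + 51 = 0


Start: x^2 + 20x + 51 = 0
Move constant: x^2 + 20x = -51
Half of 20 is 10, squared is 100
Add 100 to both sides: x^2 + 20x + 100 = 49
(x + 10)^2 = 49
x + 10 = ±7
x = -10 + 7 = -3 or x = -10 - 7 = -17

x = -17, x = -3


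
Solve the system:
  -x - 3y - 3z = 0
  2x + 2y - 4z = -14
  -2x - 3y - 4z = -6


Using Cramer's rule. Expand each determinant along the first row.
D  = (-1)*[2*(-4) - (-4)*(-3)] - (-3)*[2*(-4) - (-4)*(-2)] + (-3)*[2*(-3) - 2*(-2)]
  = (-1)*(-20) - (-3)*(-16) + (-3)*(-2) = -22
Dx = 0*[2*(-4) - (-4)*(-3)] - (-3)*[(-14)*(-4) - (-4)*(-6)] + (-3)*[(-14)*(-3) - 2*(-6)]
  = 0*(-20) - (-3)*(32) + (-3)*(54) = -66
Dy = (-1)*[(-14)*(-4) - (-4)*(-6)] - 0*[2*(-4) - (-4)*(-2)] + (-3)*[2*(-6) - (-14)*(-2)]
  = (-1)*(32) - 0*(-16) + (-3)*(-40) = 88
Dz = (-1)*[2*(-6) - (-14)*(-3)] - (-3)*[2*(-6) - (-14)*(-2)] + 0*[2*(-3) - 2*(-2)]
  = (-1)*(-54) - (-3)*(-40) + 0*(-2) = -66
x = Dx/D = -66/-22 = 3, y = Dy/D = 88/-22 = -4, z = Dz/D = -66/-22 = 3
Check eq1: (-1)(3) + (-3)(-4) + (-3)(3) = 0 = 0 ✓
Check eq2: (2)(3) + (2)(-4) + (-4)(3) = -14 = -14 ✓
Check eq3: (-2)(3) + (-3)(-4) + (-4)(3) = -6 = -6 ✓

x = 3, y = -4, z = 3


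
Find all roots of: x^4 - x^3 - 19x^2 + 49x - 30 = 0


Let p(x) = x^4 - x^3 - 19x^2 + 49x - 30. By the rational root theorem (leading coefficient 1), any rational root is an integer divisor of 30: try ±1, ±2, ... in turn.
Test x = 1: value = 0 ✓, so (x - 1) is a factor.
Synthetic division by (x - 1): bring down 1; 1(1) - 1 = 0; 0(1) - 19 = -19; (-19)(1) + 49 = 30; 30(1) - 30 = 0 → quotient x^3 - 19x + 30, remainder 0.
Continue with the quotient x^3 - 19x + 30 (candidates must divide 30; re-test x = 1 first in case it repeats).
Test x = 1: value = 12 ≠ 0.
Test x = -1: value = 48 ≠ 0.
Test x = 2: value = 0 ✓, so (x - 2) is a factor.
Synthetic division by (x - 2): bring down 1; 1(2) + 0 = 2; 2(2) - 19 = -15; (-15)(2) + 30 = 0 → quotient x^2 + 2x - 15, remainder 0.
Solve the quadratic x^2 + 2x - 15 = 0: discriminant = 2^2 - 4(1)(-15) = 4 + 60 = 64.
sqrt(64) = 8, so x = (-2 ± 8)/2: x = 3 or x = -5.
Collecting all roots found:

x = -5, x = 1, x = 2, x = 3


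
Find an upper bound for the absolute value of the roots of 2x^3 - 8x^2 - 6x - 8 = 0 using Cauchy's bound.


Cauchy's bound: all roots r satisfy |r| <= 1 + max(|a_i/a_n|) for i = 0,...,n-1
where a_n is the leading coefficient.

Coefficients: [2, -8, -6, -8]
Leading coefficient a_n = 2
Ratios |a_i/a_n|: 4, 3, 4
Maximum ratio: 4
Cauchy's bound: |r| <= 1 + 4 = 5

Upper bound = 5


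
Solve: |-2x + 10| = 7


An absolute value equation |expr| = 7 gives two cases:
Case 1: -2x + 10 = 7
  -2x = -3, so x = 3/2
Case 2: -2x + 10 = -7
  -2x = -17, so x = 17/2

x = 3/2, x = 17/2


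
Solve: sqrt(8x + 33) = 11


Square both sides: 8x + 33 = 11^2 = 121
8x = 121 - 33 = 88
x = 11
Check: sqrt(8*11 + 33) = sqrt(121) = 11 ✓

x = 11


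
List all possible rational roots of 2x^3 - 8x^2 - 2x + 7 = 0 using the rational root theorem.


Rational root theorem: possible roots are ±p/q where:
  p divides the constant term (7): p ∈ {1, 7}
  q divides the leading coefficient (2): q ∈ {1, 2}

All possible rational roots: -7, -7/2, -1, -1/2, 1/2, 1, 7/2, 7

-7, -7/2, -1, -1/2, 1/2, 1, 7/2, 7


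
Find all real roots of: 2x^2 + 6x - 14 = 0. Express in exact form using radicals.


Using the quadratic formula: x = (-b ± sqrt(b^2 - 4ac)) / (2a)
Here a = 2, b = 6, c = -14
Discriminant = b^2 - 4ac = 6^2 - 4(2)(-14) = 36 + 112 = 148
Since discriminant = 148 > 0, there are two real roots.
x = (-6 ± 2*sqrt(37)) / 4
Simplifying: x = (-3 ± sqrt(37)) / 2
Numerically: x ≈ 1.5414 or x ≈ -4.5414

x = (-3 + sqrt(37)) / 2 or x = (-3 - sqrt(37)) / 2


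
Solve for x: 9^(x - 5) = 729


Express both sides with the same base.
729 = 9^3
Since the bases match, equate exponents: x - 5 = 3
So x = 3 - (-5) = 8

x = 8


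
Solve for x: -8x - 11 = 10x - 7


Starting with: -8x - 11 = 10x - 7
Move all x terms to left: (-8 - 10)x = -7 + 11
Simplify: -18x = 4
Divide both sides by -18: x = -2/9

x = -2/9


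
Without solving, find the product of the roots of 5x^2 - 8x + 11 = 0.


By Vieta's formulas for ax^2 + bx + c = 0:
  Sum of roots = -b/a
  Product of roots = c/a

Here a = 5, b = -8, c = 11
Sum = -(-8)/5 = 8/5
Product = 11/5 = 11/5

Product = 11/5


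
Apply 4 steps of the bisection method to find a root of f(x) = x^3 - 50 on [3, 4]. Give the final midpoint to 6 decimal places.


f(x) = x^3 - 50
f(3) = -23 < 0
f(4) = 14 > 0

Step 1: midpoint = (3.000000 + 4.000000)/2 = 3.500000
  f(3.500000) = -7.125000
  f(mid) < 0, so root is in [3.500000, 4.000000]

Step 2: midpoint = (3.500000 + 4.000000)/2 = 3.750000
  f(3.750000) = 2.734375
  f(mid) > 0, so root is in [3.500000, 3.750000]

Step 3: midpoint = (3.500000 + 3.750000)/2 = 3.625000
  f(3.625000) = -2.365234
  f(mid) < 0, so root is in [3.625000, 3.750000]

Step 4: midpoint = (3.625000 + 3.750000)/2 = 3.687500
  f(3.687500) = 0.141357
  f(mid) > 0, so root is in [3.625000, 3.687500]

midpoint = 3.687500


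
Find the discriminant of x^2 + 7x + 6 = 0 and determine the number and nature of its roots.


For ax^2 + bx + c = 0, discriminant D = b^2 - 4ac
Here a = 1, b = 7, c = 6
D = (7)^2 - 4(1)(6) = 49 - 24 = 25

D = 25 > 0 and is a perfect square (sqrt = 5)
The equation has 2 distinct real rational roots.

Discriminant = 25, 2 distinct real rational roots


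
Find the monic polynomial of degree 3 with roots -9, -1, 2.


A monic polynomial with roots -9, -1, 2 is:
p(x) = (x + 9)(x + 1)(x - 2)
After multiplying by (x + 9): x + 9
After multiplying by (x + 1): x^2 + 10x + 9
After multiplying by (x - 2): x^3 + 8x^2 - 11x - 18

x^3 + 8x^2 - 11x - 18


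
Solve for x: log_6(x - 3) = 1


Convert to exponential form: x - 3 = 6^1 = 6
x = 6 + 3 = 9
Check: log_6(9 - 3) = log_6(6) = log_6(6) = 1 ✓

x = 9


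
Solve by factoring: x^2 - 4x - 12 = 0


We need two numbers that multiply to -12 and add to -4.
Those numbers are -6 and 2 (since (-6) * 2 = -12 and (-6) + 2 = -4).
So x^2 - 4x - 12 = (x - 6)(x + 2) = 0
Setting each factor to zero: x = 6 or x = -2

x = -2, x = 6


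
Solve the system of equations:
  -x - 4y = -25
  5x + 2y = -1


Using Cramer's rule:
Determinant D = (-1)(2) - (5)(-4) = -2 + 20 = 18
Dx = (-25)(2) - (-1)(-4) = -50 - 4 = -54
Dy = (-1)(-1) - (5)(-25) = 1 + 125 = 126
x = Dx/D = -54/18 = -3
y = Dy/D = 126/18 = 7

x = -3, y = 7


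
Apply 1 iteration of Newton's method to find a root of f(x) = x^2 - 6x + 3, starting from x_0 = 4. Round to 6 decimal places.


Newton's method: x_(n+1) = x_n - f(x_n)/f'(x_n)
f(x) = x^2 - 6x + 3
f'(x) = 2x - 6

Iteration 1:
  f(4.000000) = -5.000000
  f'(4.000000) = 2.000000
  x_1 = 4.000000 - (-5.000000)/(2.000000) = 6.500000

x_1 = 6.500000


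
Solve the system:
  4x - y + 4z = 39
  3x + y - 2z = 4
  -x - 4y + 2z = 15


Using Cramer's rule. Expand each determinant along the first row.
D  = 4*[1*2 - (-2)*(-4)] - (-1)*[3*2 - (-2)*(-1)] + 4*[3*(-4) - 1*(-1)]
  = 4*(-6) - (-1)*(4) + 4*(-11) = -64
Dx = 39*[1*2 - (-2)*(-4)] - (-1)*[4*2 - (-2)*15] + 4*[4*(-4) - 1*15]
  = 39*(-6) - (-1)*(38) + 4*(-31) = -320
Dy = 4*[4*2 - (-2)*15] - 39*[3*2 - (-2)*(-1)] + 4*[3*15 - 4*(-1)]
  = 4*(38) - 39*(4) + 4*(49) = 192
Dz = 4*[1*15 - 4*(-4)] - (-1)*[3*15 - 4*(-1)] + 39*[3*(-4) - 1*(-1)]
  = 4*(31) - (-1)*(49) + 39*(-11) = -256
x = Dx/D = -320/-64 = 5, y = Dy/D = 192/-64 = -3, z = Dz/D = -256/-64 = 4
Check eq1: (4)(5) + (-1)(-3) + (4)(4) = 39 = 39 ✓
Check eq2: (3)(5) + (1)(-3) + (-2)(4) = 4 = 4 ✓
Check eq3: (-1)(5) + (-4)(-3) + (2)(4) = 15 = 15 ✓

x = 5, y = -3, z = 4


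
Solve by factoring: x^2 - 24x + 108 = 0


We need two numbers that multiply to 108 and add to -24.
Those numbers are -6 and -18 (since (-6) * (-18) = 108 and (-6) + (-18) = -24).
So x^2 - 24x + 108 = (x - 6)(x - 18) = 0
Setting each factor to zero: x = 6 or x = 18

x = 6, x = 18


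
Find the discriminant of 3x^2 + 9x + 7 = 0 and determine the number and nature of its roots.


For ax^2 + bx + c = 0, discriminant D = b^2 - 4ac
Here a = 3, b = 9, c = 7
D = (9)^2 - 4(3)(7) = 81 - 84 = -3

D = -3 < 0
The equation has no real roots (2 complex conjugate roots).

Discriminant = -3, no real roots (2 complex conjugate roots)
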